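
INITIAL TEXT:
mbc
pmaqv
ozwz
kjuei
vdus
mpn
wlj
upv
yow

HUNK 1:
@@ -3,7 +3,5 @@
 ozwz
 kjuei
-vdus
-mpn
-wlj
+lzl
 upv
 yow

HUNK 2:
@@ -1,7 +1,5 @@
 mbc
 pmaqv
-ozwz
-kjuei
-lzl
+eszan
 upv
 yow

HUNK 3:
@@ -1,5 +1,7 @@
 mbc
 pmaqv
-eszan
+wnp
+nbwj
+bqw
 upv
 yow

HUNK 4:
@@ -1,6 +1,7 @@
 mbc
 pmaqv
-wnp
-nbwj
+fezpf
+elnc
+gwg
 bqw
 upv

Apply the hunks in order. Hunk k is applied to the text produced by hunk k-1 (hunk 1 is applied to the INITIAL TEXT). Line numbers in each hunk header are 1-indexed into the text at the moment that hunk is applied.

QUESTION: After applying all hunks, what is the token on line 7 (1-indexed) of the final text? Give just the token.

Answer: upv

Derivation:
Hunk 1: at line 3 remove [vdus,mpn,wlj] add [lzl] -> 7 lines: mbc pmaqv ozwz kjuei lzl upv yow
Hunk 2: at line 1 remove [ozwz,kjuei,lzl] add [eszan] -> 5 lines: mbc pmaqv eszan upv yow
Hunk 3: at line 1 remove [eszan] add [wnp,nbwj,bqw] -> 7 lines: mbc pmaqv wnp nbwj bqw upv yow
Hunk 4: at line 1 remove [wnp,nbwj] add [fezpf,elnc,gwg] -> 8 lines: mbc pmaqv fezpf elnc gwg bqw upv yow
Final line 7: upv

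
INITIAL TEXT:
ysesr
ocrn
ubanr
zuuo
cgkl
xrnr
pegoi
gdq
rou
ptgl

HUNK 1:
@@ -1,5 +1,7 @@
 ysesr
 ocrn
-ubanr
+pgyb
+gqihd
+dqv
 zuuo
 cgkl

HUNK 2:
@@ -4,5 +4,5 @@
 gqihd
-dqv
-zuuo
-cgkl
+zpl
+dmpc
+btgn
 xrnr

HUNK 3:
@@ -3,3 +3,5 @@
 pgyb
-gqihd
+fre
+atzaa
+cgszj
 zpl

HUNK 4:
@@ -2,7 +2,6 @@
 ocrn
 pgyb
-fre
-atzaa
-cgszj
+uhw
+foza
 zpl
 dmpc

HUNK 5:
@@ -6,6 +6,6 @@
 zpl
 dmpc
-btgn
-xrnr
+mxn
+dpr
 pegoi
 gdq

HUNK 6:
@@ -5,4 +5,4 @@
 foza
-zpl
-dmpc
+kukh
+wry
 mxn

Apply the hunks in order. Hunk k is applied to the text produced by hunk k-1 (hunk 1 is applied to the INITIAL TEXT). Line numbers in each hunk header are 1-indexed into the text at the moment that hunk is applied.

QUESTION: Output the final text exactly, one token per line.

Hunk 1: at line 1 remove [ubanr] add [pgyb,gqihd,dqv] -> 12 lines: ysesr ocrn pgyb gqihd dqv zuuo cgkl xrnr pegoi gdq rou ptgl
Hunk 2: at line 4 remove [dqv,zuuo,cgkl] add [zpl,dmpc,btgn] -> 12 lines: ysesr ocrn pgyb gqihd zpl dmpc btgn xrnr pegoi gdq rou ptgl
Hunk 3: at line 3 remove [gqihd] add [fre,atzaa,cgszj] -> 14 lines: ysesr ocrn pgyb fre atzaa cgszj zpl dmpc btgn xrnr pegoi gdq rou ptgl
Hunk 4: at line 2 remove [fre,atzaa,cgszj] add [uhw,foza] -> 13 lines: ysesr ocrn pgyb uhw foza zpl dmpc btgn xrnr pegoi gdq rou ptgl
Hunk 5: at line 6 remove [btgn,xrnr] add [mxn,dpr] -> 13 lines: ysesr ocrn pgyb uhw foza zpl dmpc mxn dpr pegoi gdq rou ptgl
Hunk 6: at line 5 remove [zpl,dmpc] add [kukh,wry] -> 13 lines: ysesr ocrn pgyb uhw foza kukh wry mxn dpr pegoi gdq rou ptgl

Answer: ysesr
ocrn
pgyb
uhw
foza
kukh
wry
mxn
dpr
pegoi
gdq
rou
ptgl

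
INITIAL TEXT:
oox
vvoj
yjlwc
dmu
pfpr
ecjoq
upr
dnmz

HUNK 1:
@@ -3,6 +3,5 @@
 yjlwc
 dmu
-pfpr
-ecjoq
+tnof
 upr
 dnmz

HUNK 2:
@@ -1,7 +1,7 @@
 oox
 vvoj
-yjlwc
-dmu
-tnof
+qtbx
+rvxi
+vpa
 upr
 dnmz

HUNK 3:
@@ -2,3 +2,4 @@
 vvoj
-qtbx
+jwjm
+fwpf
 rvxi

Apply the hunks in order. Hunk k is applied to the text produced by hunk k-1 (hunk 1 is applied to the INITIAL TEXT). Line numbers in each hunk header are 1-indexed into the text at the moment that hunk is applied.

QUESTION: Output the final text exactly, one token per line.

Hunk 1: at line 3 remove [pfpr,ecjoq] add [tnof] -> 7 lines: oox vvoj yjlwc dmu tnof upr dnmz
Hunk 2: at line 1 remove [yjlwc,dmu,tnof] add [qtbx,rvxi,vpa] -> 7 lines: oox vvoj qtbx rvxi vpa upr dnmz
Hunk 3: at line 2 remove [qtbx] add [jwjm,fwpf] -> 8 lines: oox vvoj jwjm fwpf rvxi vpa upr dnmz

Answer: oox
vvoj
jwjm
fwpf
rvxi
vpa
upr
dnmz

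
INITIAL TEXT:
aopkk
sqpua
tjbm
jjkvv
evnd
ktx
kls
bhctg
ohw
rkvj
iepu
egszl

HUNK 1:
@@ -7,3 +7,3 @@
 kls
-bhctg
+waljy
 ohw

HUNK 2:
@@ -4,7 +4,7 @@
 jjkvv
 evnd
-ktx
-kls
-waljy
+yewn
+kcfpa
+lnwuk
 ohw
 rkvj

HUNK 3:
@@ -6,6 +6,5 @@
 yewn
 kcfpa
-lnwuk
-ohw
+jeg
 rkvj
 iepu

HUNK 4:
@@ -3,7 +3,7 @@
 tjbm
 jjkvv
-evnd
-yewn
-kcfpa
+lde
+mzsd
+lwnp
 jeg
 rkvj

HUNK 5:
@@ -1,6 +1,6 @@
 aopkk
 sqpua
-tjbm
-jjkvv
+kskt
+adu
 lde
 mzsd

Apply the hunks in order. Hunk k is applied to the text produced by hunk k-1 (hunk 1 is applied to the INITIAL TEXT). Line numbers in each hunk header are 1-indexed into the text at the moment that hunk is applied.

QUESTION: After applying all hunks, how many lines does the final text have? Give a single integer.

Answer: 11

Derivation:
Hunk 1: at line 7 remove [bhctg] add [waljy] -> 12 lines: aopkk sqpua tjbm jjkvv evnd ktx kls waljy ohw rkvj iepu egszl
Hunk 2: at line 4 remove [ktx,kls,waljy] add [yewn,kcfpa,lnwuk] -> 12 lines: aopkk sqpua tjbm jjkvv evnd yewn kcfpa lnwuk ohw rkvj iepu egszl
Hunk 3: at line 6 remove [lnwuk,ohw] add [jeg] -> 11 lines: aopkk sqpua tjbm jjkvv evnd yewn kcfpa jeg rkvj iepu egszl
Hunk 4: at line 3 remove [evnd,yewn,kcfpa] add [lde,mzsd,lwnp] -> 11 lines: aopkk sqpua tjbm jjkvv lde mzsd lwnp jeg rkvj iepu egszl
Hunk 5: at line 1 remove [tjbm,jjkvv] add [kskt,adu] -> 11 lines: aopkk sqpua kskt adu lde mzsd lwnp jeg rkvj iepu egszl
Final line count: 11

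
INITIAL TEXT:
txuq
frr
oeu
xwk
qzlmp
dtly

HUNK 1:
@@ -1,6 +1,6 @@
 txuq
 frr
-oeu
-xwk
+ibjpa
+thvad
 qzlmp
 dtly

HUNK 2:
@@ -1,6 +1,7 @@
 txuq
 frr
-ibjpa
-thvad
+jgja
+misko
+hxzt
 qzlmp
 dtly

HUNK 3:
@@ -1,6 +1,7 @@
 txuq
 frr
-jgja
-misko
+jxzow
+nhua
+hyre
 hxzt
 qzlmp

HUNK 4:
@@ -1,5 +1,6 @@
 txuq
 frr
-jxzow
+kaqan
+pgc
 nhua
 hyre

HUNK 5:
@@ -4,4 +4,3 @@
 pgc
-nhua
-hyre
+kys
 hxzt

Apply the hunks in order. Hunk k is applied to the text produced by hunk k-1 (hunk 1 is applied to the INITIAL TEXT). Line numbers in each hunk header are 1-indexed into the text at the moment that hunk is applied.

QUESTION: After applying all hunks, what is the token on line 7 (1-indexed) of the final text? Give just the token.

Hunk 1: at line 1 remove [oeu,xwk] add [ibjpa,thvad] -> 6 lines: txuq frr ibjpa thvad qzlmp dtly
Hunk 2: at line 1 remove [ibjpa,thvad] add [jgja,misko,hxzt] -> 7 lines: txuq frr jgja misko hxzt qzlmp dtly
Hunk 3: at line 1 remove [jgja,misko] add [jxzow,nhua,hyre] -> 8 lines: txuq frr jxzow nhua hyre hxzt qzlmp dtly
Hunk 4: at line 1 remove [jxzow] add [kaqan,pgc] -> 9 lines: txuq frr kaqan pgc nhua hyre hxzt qzlmp dtly
Hunk 5: at line 4 remove [nhua,hyre] add [kys] -> 8 lines: txuq frr kaqan pgc kys hxzt qzlmp dtly
Final line 7: qzlmp

Answer: qzlmp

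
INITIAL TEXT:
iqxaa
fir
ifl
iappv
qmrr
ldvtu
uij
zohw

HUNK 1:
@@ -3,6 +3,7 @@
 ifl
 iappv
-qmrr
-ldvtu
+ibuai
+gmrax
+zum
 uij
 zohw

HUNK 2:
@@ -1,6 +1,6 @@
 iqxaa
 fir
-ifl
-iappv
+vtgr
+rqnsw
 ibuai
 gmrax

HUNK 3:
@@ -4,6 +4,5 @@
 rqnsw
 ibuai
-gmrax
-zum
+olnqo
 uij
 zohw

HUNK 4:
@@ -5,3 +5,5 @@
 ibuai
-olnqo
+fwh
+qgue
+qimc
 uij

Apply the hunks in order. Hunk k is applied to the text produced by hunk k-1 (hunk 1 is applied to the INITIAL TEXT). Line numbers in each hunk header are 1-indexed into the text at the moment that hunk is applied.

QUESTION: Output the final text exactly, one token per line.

Hunk 1: at line 3 remove [qmrr,ldvtu] add [ibuai,gmrax,zum] -> 9 lines: iqxaa fir ifl iappv ibuai gmrax zum uij zohw
Hunk 2: at line 1 remove [ifl,iappv] add [vtgr,rqnsw] -> 9 lines: iqxaa fir vtgr rqnsw ibuai gmrax zum uij zohw
Hunk 3: at line 4 remove [gmrax,zum] add [olnqo] -> 8 lines: iqxaa fir vtgr rqnsw ibuai olnqo uij zohw
Hunk 4: at line 5 remove [olnqo] add [fwh,qgue,qimc] -> 10 lines: iqxaa fir vtgr rqnsw ibuai fwh qgue qimc uij zohw

Answer: iqxaa
fir
vtgr
rqnsw
ibuai
fwh
qgue
qimc
uij
zohw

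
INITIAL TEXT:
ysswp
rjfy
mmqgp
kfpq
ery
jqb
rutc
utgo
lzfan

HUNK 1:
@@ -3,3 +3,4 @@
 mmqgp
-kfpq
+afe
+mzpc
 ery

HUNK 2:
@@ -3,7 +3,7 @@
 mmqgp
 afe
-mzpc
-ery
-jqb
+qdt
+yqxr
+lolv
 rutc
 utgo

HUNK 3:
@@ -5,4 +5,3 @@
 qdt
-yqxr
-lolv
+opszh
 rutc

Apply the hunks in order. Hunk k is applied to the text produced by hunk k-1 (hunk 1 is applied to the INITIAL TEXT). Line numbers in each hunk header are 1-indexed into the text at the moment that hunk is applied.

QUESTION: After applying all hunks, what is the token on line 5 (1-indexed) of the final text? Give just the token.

Hunk 1: at line 3 remove [kfpq] add [afe,mzpc] -> 10 lines: ysswp rjfy mmqgp afe mzpc ery jqb rutc utgo lzfan
Hunk 2: at line 3 remove [mzpc,ery,jqb] add [qdt,yqxr,lolv] -> 10 lines: ysswp rjfy mmqgp afe qdt yqxr lolv rutc utgo lzfan
Hunk 3: at line 5 remove [yqxr,lolv] add [opszh] -> 9 lines: ysswp rjfy mmqgp afe qdt opszh rutc utgo lzfan
Final line 5: qdt

Answer: qdt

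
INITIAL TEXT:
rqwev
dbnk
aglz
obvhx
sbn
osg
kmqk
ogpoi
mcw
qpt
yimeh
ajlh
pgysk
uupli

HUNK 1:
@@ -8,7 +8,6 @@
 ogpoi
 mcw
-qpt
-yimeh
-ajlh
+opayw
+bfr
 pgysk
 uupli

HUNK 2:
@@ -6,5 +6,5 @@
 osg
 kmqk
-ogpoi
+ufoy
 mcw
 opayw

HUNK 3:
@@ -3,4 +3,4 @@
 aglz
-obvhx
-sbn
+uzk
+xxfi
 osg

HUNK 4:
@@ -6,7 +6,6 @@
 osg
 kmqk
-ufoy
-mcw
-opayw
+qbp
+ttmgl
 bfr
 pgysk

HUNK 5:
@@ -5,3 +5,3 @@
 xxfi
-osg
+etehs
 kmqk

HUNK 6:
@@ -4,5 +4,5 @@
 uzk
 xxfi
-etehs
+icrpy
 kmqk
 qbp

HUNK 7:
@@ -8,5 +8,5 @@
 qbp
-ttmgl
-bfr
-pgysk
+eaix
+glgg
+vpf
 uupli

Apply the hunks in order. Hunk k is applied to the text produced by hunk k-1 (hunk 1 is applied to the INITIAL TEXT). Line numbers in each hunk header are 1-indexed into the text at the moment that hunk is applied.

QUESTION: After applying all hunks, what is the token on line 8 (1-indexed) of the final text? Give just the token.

Hunk 1: at line 8 remove [qpt,yimeh,ajlh] add [opayw,bfr] -> 13 lines: rqwev dbnk aglz obvhx sbn osg kmqk ogpoi mcw opayw bfr pgysk uupli
Hunk 2: at line 6 remove [ogpoi] add [ufoy] -> 13 lines: rqwev dbnk aglz obvhx sbn osg kmqk ufoy mcw opayw bfr pgysk uupli
Hunk 3: at line 3 remove [obvhx,sbn] add [uzk,xxfi] -> 13 lines: rqwev dbnk aglz uzk xxfi osg kmqk ufoy mcw opayw bfr pgysk uupli
Hunk 4: at line 6 remove [ufoy,mcw,opayw] add [qbp,ttmgl] -> 12 lines: rqwev dbnk aglz uzk xxfi osg kmqk qbp ttmgl bfr pgysk uupli
Hunk 5: at line 5 remove [osg] add [etehs] -> 12 lines: rqwev dbnk aglz uzk xxfi etehs kmqk qbp ttmgl bfr pgysk uupli
Hunk 6: at line 4 remove [etehs] add [icrpy] -> 12 lines: rqwev dbnk aglz uzk xxfi icrpy kmqk qbp ttmgl bfr pgysk uupli
Hunk 7: at line 8 remove [ttmgl,bfr,pgysk] add [eaix,glgg,vpf] -> 12 lines: rqwev dbnk aglz uzk xxfi icrpy kmqk qbp eaix glgg vpf uupli
Final line 8: qbp

Answer: qbp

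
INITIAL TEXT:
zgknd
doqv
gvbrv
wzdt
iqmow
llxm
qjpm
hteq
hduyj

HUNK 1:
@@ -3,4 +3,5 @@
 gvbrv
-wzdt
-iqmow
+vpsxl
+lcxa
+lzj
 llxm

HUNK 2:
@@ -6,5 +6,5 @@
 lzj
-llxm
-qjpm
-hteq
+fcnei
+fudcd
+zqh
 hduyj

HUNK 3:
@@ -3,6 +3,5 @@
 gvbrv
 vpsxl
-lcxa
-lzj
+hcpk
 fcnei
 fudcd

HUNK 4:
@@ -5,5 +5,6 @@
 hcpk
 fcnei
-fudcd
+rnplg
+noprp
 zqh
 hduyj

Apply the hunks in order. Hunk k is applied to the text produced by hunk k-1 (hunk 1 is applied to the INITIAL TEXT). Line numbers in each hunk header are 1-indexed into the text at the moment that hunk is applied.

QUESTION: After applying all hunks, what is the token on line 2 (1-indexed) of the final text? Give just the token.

Answer: doqv

Derivation:
Hunk 1: at line 3 remove [wzdt,iqmow] add [vpsxl,lcxa,lzj] -> 10 lines: zgknd doqv gvbrv vpsxl lcxa lzj llxm qjpm hteq hduyj
Hunk 2: at line 6 remove [llxm,qjpm,hteq] add [fcnei,fudcd,zqh] -> 10 lines: zgknd doqv gvbrv vpsxl lcxa lzj fcnei fudcd zqh hduyj
Hunk 3: at line 3 remove [lcxa,lzj] add [hcpk] -> 9 lines: zgknd doqv gvbrv vpsxl hcpk fcnei fudcd zqh hduyj
Hunk 4: at line 5 remove [fudcd] add [rnplg,noprp] -> 10 lines: zgknd doqv gvbrv vpsxl hcpk fcnei rnplg noprp zqh hduyj
Final line 2: doqv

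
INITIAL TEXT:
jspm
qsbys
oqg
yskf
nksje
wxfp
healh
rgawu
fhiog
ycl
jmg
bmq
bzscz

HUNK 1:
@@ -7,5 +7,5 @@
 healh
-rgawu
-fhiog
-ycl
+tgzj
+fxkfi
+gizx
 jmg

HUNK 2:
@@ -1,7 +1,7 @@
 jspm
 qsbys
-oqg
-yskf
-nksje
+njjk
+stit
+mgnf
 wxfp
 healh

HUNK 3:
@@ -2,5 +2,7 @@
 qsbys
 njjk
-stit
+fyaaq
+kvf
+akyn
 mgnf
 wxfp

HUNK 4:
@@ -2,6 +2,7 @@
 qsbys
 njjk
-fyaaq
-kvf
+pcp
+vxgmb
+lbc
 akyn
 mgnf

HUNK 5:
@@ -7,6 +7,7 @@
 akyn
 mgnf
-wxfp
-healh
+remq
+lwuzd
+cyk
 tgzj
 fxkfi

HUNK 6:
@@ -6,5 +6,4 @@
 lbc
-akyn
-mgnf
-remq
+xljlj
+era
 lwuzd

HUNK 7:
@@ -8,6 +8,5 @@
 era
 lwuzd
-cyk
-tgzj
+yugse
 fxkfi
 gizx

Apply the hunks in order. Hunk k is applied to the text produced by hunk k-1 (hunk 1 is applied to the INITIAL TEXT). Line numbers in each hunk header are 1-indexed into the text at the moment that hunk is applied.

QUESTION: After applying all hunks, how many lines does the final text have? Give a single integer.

Hunk 1: at line 7 remove [rgawu,fhiog,ycl] add [tgzj,fxkfi,gizx] -> 13 lines: jspm qsbys oqg yskf nksje wxfp healh tgzj fxkfi gizx jmg bmq bzscz
Hunk 2: at line 1 remove [oqg,yskf,nksje] add [njjk,stit,mgnf] -> 13 lines: jspm qsbys njjk stit mgnf wxfp healh tgzj fxkfi gizx jmg bmq bzscz
Hunk 3: at line 2 remove [stit] add [fyaaq,kvf,akyn] -> 15 lines: jspm qsbys njjk fyaaq kvf akyn mgnf wxfp healh tgzj fxkfi gizx jmg bmq bzscz
Hunk 4: at line 2 remove [fyaaq,kvf] add [pcp,vxgmb,lbc] -> 16 lines: jspm qsbys njjk pcp vxgmb lbc akyn mgnf wxfp healh tgzj fxkfi gizx jmg bmq bzscz
Hunk 5: at line 7 remove [wxfp,healh] add [remq,lwuzd,cyk] -> 17 lines: jspm qsbys njjk pcp vxgmb lbc akyn mgnf remq lwuzd cyk tgzj fxkfi gizx jmg bmq bzscz
Hunk 6: at line 6 remove [akyn,mgnf,remq] add [xljlj,era] -> 16 lines: jspm qsbys njjk pcp vxgmb lbc xljlj era lwuzd cyk tgzj fxkfi gizx jmg bmq bzscz
Hunk 7: at line 8 remove [cyk,tgzj] add [yugse] -> 15 lines: jspm qsbys njjk pcp vxgmb lbc xljlj era lwuzd yugse fxkfi gizx jmg bmq bzscz
Final line count: 15

Answer: 15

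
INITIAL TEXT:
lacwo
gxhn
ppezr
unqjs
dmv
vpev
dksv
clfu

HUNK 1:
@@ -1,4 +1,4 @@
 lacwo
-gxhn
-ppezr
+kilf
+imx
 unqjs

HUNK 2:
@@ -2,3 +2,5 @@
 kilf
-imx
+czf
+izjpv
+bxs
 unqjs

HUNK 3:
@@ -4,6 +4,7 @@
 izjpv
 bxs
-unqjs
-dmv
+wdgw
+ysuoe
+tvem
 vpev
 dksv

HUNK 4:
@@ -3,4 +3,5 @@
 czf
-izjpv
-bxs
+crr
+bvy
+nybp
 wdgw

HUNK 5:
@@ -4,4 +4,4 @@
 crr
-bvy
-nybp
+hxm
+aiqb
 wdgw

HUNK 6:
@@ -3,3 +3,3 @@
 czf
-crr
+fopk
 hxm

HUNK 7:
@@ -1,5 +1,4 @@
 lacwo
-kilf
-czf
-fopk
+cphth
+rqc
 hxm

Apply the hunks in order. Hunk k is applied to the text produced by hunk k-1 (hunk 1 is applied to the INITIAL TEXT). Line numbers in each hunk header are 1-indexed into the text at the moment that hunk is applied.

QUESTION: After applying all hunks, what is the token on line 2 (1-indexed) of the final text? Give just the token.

Answer: cphth

Derivation:
Hunk 1: at line 1 remove [gxhn,ppezr] add [kilf,imx] -> 8 lines: lacwo kilf imx unqjs dmv vpev dksv clfu
Hunk 2: at line 2 remove [imx] add [czf,izjpv,bxs] -> 10 lines: lacwo kilf czf izjpv bxs unqjs dmv vpev dksv clfu
Hunk 3: at line 4 remove [unqjs,dmv] add [wdgw,ysuoe,tvem] -> 11 lines: lacwo kilf czf izjpv bxs wdgw ysuoe tvem vpev dksv clfu
Hunk 4: at line 3 remove [izjpv,bxs] add [crr,bvy,nybp] -> 12 lines: lacwo kilf czf crr bvy nybp wdgw ysuoe tvem vpev dksv clfu
Hunk 5: at line 4 remove [bvy,nybp] add [hxm,aiqb] -> 12 lines: lacwo kilf czf crr hxm aiqb wdgw ysuoe tvem vpev dksv clfu
Hunk 6: at line 3 remove [crr] add [fopk] -> 12 lines: lacwo kilf czf fopk hxm aiqb wdgw ysuoe tvem vpev dksv clfu
Hunk 7: at line 1 remove [kilf,czf,fopk] add [cphth,rqc] -> 11 lines: lacwo cphth rqc hxm aiqb wdgw ysuoe tvem vpev dksv clfu
Final line 2: cphth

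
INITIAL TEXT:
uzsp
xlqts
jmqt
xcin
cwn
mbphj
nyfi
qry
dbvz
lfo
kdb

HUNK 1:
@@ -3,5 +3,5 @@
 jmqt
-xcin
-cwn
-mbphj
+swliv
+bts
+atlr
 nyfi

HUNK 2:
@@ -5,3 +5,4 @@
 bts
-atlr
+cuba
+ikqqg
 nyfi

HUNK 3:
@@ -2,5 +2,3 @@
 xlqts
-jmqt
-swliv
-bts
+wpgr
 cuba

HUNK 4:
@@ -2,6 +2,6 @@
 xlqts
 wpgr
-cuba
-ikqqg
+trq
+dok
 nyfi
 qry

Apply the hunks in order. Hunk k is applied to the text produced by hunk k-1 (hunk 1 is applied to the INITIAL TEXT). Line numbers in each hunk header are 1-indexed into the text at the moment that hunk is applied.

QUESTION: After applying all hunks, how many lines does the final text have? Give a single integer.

Answer: 10

Derivation:
Hunk 1: at line 3 remove [xcin,cwn,mbphj] add [swliv,bts,atlr] -> 11 lines: uzsp xlqts jmqt swliv bts atlr nyfi qry dbvz lfo kdb
Hunk 2: at line 5 remove [atlr] add [cuba,ikqqg] -> 12 lines: uzsp xlqts jmqt swliv bts cuba ikqqg nyfi qry dbvz lfo kdb
Hunk 3: at line 2 remove [jmqt,swliv,bts] add [wpgr] -> 10 lines: uzsp xlqts wpgr cuba ikqqg nyfi qry dbvz lfo kdb
Hunk 4: at line 2 remove [cuba,ikqqg] add [trq,dok] -> 10 lines: uzsp xlqts wpgr trq dok nyfi qry dbvz lfo kdb
Final line count: 10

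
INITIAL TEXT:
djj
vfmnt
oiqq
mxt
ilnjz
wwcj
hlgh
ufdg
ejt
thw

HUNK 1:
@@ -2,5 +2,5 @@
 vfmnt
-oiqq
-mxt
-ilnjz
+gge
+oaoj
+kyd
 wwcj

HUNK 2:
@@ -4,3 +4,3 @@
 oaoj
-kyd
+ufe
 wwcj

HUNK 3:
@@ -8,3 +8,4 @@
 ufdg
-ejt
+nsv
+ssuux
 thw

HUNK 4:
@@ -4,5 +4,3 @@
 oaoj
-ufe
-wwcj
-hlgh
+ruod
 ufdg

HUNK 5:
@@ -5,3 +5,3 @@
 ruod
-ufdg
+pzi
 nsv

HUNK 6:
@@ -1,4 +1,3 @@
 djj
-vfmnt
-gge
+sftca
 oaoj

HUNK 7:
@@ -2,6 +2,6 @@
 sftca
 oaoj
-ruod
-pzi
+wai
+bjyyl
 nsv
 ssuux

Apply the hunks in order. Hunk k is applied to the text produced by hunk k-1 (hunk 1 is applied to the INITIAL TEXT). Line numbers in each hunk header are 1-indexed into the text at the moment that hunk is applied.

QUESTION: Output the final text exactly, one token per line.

Hunk 1: at line 2 remove [oiqq,mxt,ilnjz] add [gge,oaoj,kyd] -> 10 lines: djj vfmnt gge oaoj kyd wwcj hlgh ufdg ejt thw
Hunk 2: at line 4 remove [kyd] add [ufe] -> 10 lines: djj vfmnt gge oaoj ufe wwcj hlgh ufdg ejt thw
Hunk 3: at line 8 remove [ejt] add [nsv,ssuux] -> 11 lines: djj vfmnt gge oaoj ufe wwcj hlgh ufdg nsv ssuux thw
Hunk 4: at line 4 remove [ufe,wwcj,hlgh] add [ruod] -> 9 lines: djj vfmnt gge oaoj ruod ufdg nsv ssuux thw
Hunk 5: at line 5 remove [ufdg] add [pzi] -> 9 lines: djj vfmnt gge oaoj ruod pzi nsv ssuux thw
Hunk 6: at line 1 remove [vfmnt,gge] add [sftca] -> 8 lines: djj sftca oaoj ruod pzi nsv ssuux thw
Hunk 7: at line 2 remove [ruod,pzi] add [wai,bjyyl] -> 8 lines: djj sftca oaoj wai bjyyl nsv ssuux thw

Answer: djj
sftca
oaoj
wai
bjyyl
nsv
ssuux
thw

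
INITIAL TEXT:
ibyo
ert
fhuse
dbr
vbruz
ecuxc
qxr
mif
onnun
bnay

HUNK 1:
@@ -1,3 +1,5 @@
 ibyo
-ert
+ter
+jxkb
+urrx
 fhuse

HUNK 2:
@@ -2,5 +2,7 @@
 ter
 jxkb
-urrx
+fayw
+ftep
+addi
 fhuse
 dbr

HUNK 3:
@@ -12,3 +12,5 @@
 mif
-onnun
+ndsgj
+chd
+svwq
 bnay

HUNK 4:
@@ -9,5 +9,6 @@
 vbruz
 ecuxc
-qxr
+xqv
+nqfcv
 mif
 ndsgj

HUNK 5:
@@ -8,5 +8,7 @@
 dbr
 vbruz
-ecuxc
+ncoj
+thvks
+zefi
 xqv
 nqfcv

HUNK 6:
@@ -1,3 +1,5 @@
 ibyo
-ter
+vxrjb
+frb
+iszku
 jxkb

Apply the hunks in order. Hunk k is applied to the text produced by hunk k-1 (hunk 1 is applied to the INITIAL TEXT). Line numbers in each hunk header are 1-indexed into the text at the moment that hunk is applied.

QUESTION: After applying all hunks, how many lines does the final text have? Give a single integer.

Hunk 1: at line 1 remove [ert] add [ter,jxkb,urrx] -> 12 lines: ibyo ter jxkb urrx fhuse dbr vbruz ecuxc qxr mif onnun bnay
Hunk 2: at line 2 remove [urrx] add [fayw,ftep,addi] -> 14 lines: ibyo ter jxkb fayw ftep addi fhuse dbr vbruz ecuxc qxr mif onnun bnay
Hunk 3: at line 12 remove [onnun] add [ndsgj,chd,svwq] -> 16 lines: ibyo ter jxkb fayw ftep addi fhuse dbr vbruz ecuxc qxr mif ndsgj chd svwq bnay
Hunk 4: at line 9 remove [qxr] add [xqv,nqfcv] -> 17 lines: ibyo ter jxkb fayw ftep addi fhuse dbr vbruz ecuxc xqv nqfcv mif ndsgj chd svwq bnay
Hunk 5: at line 8 remove [ecuxc] add [ncoj,thvks,zefi] -> 19 lines: ibyo ter jxkb fayw ftep addi fhuse dbr vbruz ncoj thvks zefi xqv nqfcv mif ndsgj chd svwq bnay
Hunk 6: at line 1 remove [ter] add [vxrjb,frb,iszku] -> 21 lines: ibyo vxrjb frb iszku jxkb fayw ftep addi fhuse dbr vbruz ncoj thvks zefi xqv nqfcv mif ndsgj chd svwq bnay
Final line count: 21

Answer: 21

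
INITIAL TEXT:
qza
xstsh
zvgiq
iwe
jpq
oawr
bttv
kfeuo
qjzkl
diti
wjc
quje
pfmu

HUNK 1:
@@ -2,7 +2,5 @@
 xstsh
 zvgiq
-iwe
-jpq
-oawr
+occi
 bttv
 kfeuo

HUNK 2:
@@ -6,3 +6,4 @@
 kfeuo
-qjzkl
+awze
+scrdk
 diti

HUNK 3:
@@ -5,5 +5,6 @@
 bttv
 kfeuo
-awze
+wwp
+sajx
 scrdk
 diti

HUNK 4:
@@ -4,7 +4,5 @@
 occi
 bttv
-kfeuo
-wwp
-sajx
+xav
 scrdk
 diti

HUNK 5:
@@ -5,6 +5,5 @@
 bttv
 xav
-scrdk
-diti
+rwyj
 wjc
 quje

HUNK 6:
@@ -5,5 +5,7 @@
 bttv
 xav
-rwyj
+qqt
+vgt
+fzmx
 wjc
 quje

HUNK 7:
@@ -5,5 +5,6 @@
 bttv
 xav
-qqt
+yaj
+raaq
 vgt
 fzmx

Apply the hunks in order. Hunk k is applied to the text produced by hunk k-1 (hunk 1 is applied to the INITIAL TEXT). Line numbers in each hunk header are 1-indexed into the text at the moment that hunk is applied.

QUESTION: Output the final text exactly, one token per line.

Answer: qza
xstsh
zvgiq
occi
bttv
xav
yaj
raaq
vgt
fzmx
wjc
quje
pfmu

Derivation:
Hunk 1: at line 2 remove [iwe,jpq,oawr] add [occi] -> 11 lines: qza xstsh zvgiq occi bttv kfeuo qjzkl diti wjc quje pfmu
Hunk 2: at line 6 remove [qjzkl] add [awze,scrdk] -> 12 lines: qza xstsh zvgiq occi bttv kfeuo awze scrdk diti wjc quje pfmu
Hunk 3: at line 5 remove [awze] add [wwp,sajx] -> 13 lines: qza xstsh zvgiq occi bttv kfeuo wwp sajx scrdk diti wjc quje pfmu
Hunk 4: at line 4 remove [kfeuo,wwp,sajx] add [xav] -> 11 lines: qza xstsh zvgiq occi bttv xav scrdk diti wjc quje pfmu
Hunk 5: at line 5 remove [scrdk,diti] add [rwyj] -> 10 lines: qza xstsh zvgiq occi bttv xav rwyj wjc quje pfmu
Hunk 6: at line 5 remove [rwyj] add [qqt,vgt,fzmx] -> 12 lines: qza xstsh zvgiq occi bttv xav qqt vgt fzmx wjc quje pfmu
Hunk 7: at line 5 remove [qqt] add [yaj,raaq] -> 13 lines: qza xstsh zvgiq occi bttv xav yaj raaq vgt fzmx wjc quje pfmu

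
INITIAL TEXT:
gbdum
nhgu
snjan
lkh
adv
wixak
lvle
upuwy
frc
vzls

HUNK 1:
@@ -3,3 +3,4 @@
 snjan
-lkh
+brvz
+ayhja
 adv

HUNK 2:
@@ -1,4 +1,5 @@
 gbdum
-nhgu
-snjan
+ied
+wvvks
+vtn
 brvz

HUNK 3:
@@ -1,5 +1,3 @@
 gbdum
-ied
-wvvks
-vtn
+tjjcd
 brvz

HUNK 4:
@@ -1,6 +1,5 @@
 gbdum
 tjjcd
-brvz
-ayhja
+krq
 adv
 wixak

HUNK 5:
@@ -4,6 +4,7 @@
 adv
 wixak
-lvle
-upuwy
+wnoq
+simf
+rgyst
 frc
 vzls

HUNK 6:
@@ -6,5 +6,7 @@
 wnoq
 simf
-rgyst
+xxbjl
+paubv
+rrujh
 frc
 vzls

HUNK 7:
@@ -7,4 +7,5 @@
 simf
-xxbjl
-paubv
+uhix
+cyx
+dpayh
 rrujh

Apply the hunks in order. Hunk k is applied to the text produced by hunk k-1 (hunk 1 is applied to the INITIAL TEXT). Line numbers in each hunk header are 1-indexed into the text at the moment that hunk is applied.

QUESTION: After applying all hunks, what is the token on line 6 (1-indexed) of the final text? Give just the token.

Answer: wnoq

Derivation:
Hunk 1: at line 3 remove [lkh] add [brvz,ayhja] -> 11 lines: gbdum nhgu snjan brvz ayhja adv wixak lvle upuwy frc vzls
Hunk 2: at line 1 remove [nhgu,snjan] add [ied,wvvks,vtn] -> 12 lines: gbdum ied wvvks vtn brvz ayhja adv wixak lvle upuwy frc vzls
Hunk 3: at line 1 remove [ied,wvvks,vtn] add [tjjcd] -> 10 lines: gbdum tjjcd brvz ayhja adv wixak lvle upuwy frc vzls
Hunk 4: at line 1 remove [brvz,ayhja] add [krq] -> 9 lines: gbdum tjjcd krq adv wixak lvle upuwy frc vzls
Hunk 5: at line 4 remove [lvle,upuwy] add [wnoq,simf,rgyst] -> 10 lines: gbdum tjjcd krq adv wixak wnoq simf rgyst frc vzls
Hunk 6: at line 6 remove [rgyst] add [xxbjl,paubv,rrujh] -> 12 lines: gbdum tjjcd krq adv wixak wnoq simf xxbjl paubv rrujh frc vzls
Hunk 7: at line 7 remove [xxbjl,paubv] add [uhix,cyx,dpayh] -> 13 lines: gbdum tjjcd krq adv wixak wnoq simf uhix cyx dpayh rrujh frc vzls
Final line 6: wnoq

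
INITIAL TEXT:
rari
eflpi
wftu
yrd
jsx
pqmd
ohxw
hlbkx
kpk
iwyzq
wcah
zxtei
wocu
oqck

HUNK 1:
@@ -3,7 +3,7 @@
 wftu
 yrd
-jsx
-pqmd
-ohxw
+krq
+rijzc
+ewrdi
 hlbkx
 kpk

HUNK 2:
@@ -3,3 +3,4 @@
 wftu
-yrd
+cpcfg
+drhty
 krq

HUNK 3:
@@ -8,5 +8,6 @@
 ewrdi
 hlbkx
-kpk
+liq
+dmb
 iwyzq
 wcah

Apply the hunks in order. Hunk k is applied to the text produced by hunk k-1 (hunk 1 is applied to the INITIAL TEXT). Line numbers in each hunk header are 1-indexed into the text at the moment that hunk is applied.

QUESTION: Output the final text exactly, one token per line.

Hunk 1: at line 3 remove [jsx,pqmd,ohxw] add [krq,rijzc,ewrdi] -> 14 lines: rari eflpi wftu yrd krq rijzc ewrdi hlbkx kpk iwyzq wcah zxtei wocu oqck
Hunk 2: at line 3 remove [yrd] add [cpcfg,drhty] -> 15 lines: rari eflpi wftu cpcfg drhty krq rijzc ewrdi hlbkx kpk iwyzq wcah zxtei wocu oqck
Hunk 3: at line 8 remove [kpk] add [liq,dmb] -> 16 lines: rari eflpi wftu cpcfg drhty krq rijzc ewrdi hlbkx liq dmb iwyzq wcah zxtei wocu oqck

Answer: rari
eflpi
wftu
cpcfg
drhty
krq
rijzc
ewrdi
hlbkx
liq
dmb
iwyzq
wcah
zxtei
wocu
oqck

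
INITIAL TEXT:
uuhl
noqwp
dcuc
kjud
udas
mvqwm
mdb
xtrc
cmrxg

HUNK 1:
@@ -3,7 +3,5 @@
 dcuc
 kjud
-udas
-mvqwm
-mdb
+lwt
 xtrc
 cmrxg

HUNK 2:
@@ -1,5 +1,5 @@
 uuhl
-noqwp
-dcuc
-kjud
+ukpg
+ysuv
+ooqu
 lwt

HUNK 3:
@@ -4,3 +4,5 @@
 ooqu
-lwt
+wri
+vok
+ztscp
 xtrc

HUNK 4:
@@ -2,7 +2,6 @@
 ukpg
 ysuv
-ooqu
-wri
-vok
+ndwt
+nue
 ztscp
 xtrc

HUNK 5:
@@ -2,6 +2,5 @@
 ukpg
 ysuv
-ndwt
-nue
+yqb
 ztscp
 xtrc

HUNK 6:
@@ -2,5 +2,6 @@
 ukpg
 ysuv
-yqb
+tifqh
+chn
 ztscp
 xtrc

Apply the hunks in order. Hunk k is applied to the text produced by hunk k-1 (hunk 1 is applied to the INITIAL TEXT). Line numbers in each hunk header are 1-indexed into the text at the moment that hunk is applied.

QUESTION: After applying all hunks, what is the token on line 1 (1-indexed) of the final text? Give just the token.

Hunk 1: at line 3 remove [udas,mvqwm,mdb] add [lwt] -> 7 lines: uuhl noqwp dcuc kjud lwt xtrc cmrxg
Hunk 2: at line 1 remove [noqwp,dcuc,kjud] add [ukpg,ysuv,ooqu] -> 7 lines: uuhl ukpg ysuv ooqu lwt xtrc cmrxg
Hunk 3: at line 4 remove [lwt] add [wri,vok,ztscp] -> 9 lines: uuhl ukpg ysuv ooqu wri vok ztscp xtrc cmrxg
Hunk 4: at line 2 remove [ooqu,wri,vok] add [ndwt,nue] -> 8 lines: uuhl ukpg ysuv ndwt nue ztscp xtrc cmrxg
Hunk 5: at line 2 remove [ndwt,nue] add [yqb] -> 7 lines: uuhl ukpg ysuv yqb ztscp xtrc cmrxg
Hunk 6: at line 2 remove [yqb] add [tifqh,chn] -> 8 lines: uuhl ukpg ysuv tifqh chn ztscp xtrc cmrxg
Final line 1: uuhl

Answer: uuhl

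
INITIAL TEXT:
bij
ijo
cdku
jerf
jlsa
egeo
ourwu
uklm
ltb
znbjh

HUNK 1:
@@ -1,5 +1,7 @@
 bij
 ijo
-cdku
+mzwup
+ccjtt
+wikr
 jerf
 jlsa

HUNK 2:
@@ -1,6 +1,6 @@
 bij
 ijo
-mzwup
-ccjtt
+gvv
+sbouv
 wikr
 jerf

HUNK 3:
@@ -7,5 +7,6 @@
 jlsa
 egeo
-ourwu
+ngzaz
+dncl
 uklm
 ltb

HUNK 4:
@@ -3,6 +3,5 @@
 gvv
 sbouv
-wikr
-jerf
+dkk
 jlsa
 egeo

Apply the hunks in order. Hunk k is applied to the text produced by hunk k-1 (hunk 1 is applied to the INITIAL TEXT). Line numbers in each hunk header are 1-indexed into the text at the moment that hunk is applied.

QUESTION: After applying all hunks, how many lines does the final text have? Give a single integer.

Hunk 1: at line 1 remove [cdku] add [mzwup,ccjtt,wikr] -> 12 lines: bij ijo mzwup ccjtt wikr jerf jlsa egeo ourwu uklm ltb znbjh
Hunk 2: at line 1 remove [mzwup,ccjtt] add [gvv,sbouv] -> 12 lines: bij ijo gvv sbouv wikr jerf jlsa egeo ourwu uklm ltb znbjh
Hunk 3: at line 7 remove [ourwu] add [ngzaz,dncl] -> 13 lines: bij ijo gvv sbouv wikr jerf jlsa egeo ngzaz dncl uklm ltb znbjh
Hunk 4: at line 3 remove [wikr,jerf] add [dkk] -> 12 lines: bij ijo gvv sbouv dkk jlsa egeo ngzaz dncl uklm ltb znbjh
Final line count: 12

Answer: 12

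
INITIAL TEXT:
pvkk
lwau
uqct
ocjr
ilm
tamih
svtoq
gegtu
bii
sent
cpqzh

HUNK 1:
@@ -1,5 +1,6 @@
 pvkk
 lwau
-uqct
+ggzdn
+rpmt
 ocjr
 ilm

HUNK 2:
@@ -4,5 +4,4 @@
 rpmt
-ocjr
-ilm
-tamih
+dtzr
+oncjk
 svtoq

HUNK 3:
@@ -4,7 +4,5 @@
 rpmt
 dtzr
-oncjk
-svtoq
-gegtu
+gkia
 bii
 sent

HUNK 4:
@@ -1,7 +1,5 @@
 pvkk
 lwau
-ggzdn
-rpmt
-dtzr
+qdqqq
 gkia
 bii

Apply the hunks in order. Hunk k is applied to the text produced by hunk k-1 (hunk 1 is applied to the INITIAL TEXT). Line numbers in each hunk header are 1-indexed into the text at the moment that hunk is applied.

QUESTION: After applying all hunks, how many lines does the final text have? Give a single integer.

Hunk 1: at line 1 remove [uqct] add [ggzdn,rpmt] -> 12 lines: pvkk lwau ggzdn rpmt ocjr ilm tamih svtoq gegtu bii sent cpqzh
Hunk 2: at line 4 remove [ocjr,ilm,tamih] add [dtzr,oncjk] -> 11 lines: pvkk lwau ggzdn rpmt dtzr oncjk svtoq gegtu bii sent cpqzh
Hunk 3: at line 4 remove [oncjk,svtoq,gegtu] add [gkia] -> 9 lines: pvkk lwau ggzdn rpmt dtzr gkia bii sent cpqzh
Hunk 4: at line 1 remove [ggzdn,rpmt,dtzr] add [qdqqq] -> 7 lines: pvkk lwau qdqqq gkia bii sent cpqzh
Final line count: 7

Answer: 7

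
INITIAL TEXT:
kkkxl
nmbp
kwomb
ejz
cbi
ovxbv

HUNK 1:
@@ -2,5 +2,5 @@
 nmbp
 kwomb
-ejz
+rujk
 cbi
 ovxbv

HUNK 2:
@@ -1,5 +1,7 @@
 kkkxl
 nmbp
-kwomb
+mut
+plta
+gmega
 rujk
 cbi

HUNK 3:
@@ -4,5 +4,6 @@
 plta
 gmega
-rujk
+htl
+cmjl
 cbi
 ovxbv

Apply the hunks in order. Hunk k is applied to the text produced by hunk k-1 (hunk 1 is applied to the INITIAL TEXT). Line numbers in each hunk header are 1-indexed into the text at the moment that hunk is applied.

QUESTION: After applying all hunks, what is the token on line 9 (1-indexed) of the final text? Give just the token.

Hunk 1: at line 2 remove [ejz] add [rujk] -> 6 lines: kkkxl nmbp kwomb rujk cbi ovxbv
Hunk 2: at line 1 remove [kwomb] add [mut,plta,gmega] -> 8 lines: kkkxl nmbp mut plta gmega rujk cbi ovxbv
Hunk 3: at line 4 remove [rujk] add [htl,cmjl] -> 9 lines: kkkxl nmbp mut plta gmega htl cmjl cbi ovxbv
Final line 9: ovxbv

Answer: ovxbv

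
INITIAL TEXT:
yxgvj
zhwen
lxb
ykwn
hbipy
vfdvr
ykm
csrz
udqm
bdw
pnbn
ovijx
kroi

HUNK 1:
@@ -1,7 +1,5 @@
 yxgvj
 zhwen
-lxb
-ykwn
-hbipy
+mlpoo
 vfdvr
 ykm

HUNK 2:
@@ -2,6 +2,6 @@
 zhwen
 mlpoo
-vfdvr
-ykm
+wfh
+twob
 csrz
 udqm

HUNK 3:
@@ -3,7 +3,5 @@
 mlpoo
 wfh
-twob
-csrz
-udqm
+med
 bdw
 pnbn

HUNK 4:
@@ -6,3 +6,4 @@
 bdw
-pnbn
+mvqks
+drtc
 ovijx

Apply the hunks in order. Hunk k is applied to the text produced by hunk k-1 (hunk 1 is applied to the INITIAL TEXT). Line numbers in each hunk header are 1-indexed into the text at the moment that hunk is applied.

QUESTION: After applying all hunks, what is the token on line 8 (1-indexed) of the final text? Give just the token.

Answer: drtc

Derivation:
Hunk 1: at line 1 remove [lxb,ykwn,hbipy] add [mlpoo] -> 11 lines: yxgvj zhwen mlpoo vfdvr ykm csrz udqm bdw pnbn ovijx kroi
Hunk 2: at line 2 remove [vfdvr,ykm] add [wfh,twob] -> 11 lines: yxgvj zhwen mlpoo wfh twob csrz udqm bdw pnbn ovijx kroi
Hunk 3: at line 3 remove [twob,csrz,udqm] add [med] -> 9 lines: yxgvj zhwen mlpoo wfh med bdw pnbn ovijx kroi
Hunk 4: at line 6 remove [pnbn] add [mvqks,drtc] -> 10 lines: yxgvj zhwen mlpoo wfh med bdw mvqks drtc ovijx kroi
Final line 8: drtc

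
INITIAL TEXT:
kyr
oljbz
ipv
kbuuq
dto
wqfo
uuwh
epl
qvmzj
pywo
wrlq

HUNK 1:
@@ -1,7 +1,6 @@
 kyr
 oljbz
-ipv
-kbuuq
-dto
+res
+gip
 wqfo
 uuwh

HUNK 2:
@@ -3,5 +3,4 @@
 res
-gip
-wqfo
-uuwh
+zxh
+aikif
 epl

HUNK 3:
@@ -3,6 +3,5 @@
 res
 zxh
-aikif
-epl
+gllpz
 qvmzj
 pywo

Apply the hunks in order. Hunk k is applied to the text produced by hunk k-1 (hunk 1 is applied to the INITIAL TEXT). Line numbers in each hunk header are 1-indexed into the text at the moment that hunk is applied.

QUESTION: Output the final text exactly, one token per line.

Hunk 1: at line 1 remove [ipv,kbuuq,dto] add [res,gip] -> 10 lines: kyr oljbz res gip wqfo uuwh epl qvmzj pywo wrlq
Hunk 2: at line 3 remove [gip,wqfo,uuwh] add [zxh,aikif] -> 9 lines: kyr oljbz res zxh aikif epl qvmzj pywo wrlq
Hunk 3: at line 3 remove [aikif,epl] add [gllpz] -> 8 lines: kyr oljbz res zxh gllpz qvmzj pywo wrlq

Answer: kyr
oljbz
res
zxh
gllpz
qvmzj
pywo
wrlq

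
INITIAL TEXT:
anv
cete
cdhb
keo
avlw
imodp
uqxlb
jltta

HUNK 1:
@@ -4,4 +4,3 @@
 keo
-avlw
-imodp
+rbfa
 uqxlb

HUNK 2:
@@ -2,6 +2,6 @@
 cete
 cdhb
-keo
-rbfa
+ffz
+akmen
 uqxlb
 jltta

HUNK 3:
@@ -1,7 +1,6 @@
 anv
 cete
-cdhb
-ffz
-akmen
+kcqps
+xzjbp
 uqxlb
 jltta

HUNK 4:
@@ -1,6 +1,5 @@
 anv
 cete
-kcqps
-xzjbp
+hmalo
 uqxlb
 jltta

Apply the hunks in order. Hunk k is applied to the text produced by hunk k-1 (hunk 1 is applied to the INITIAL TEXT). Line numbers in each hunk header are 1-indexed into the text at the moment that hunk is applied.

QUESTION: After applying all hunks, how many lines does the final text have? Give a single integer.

Answer: 5

Derivation:
Hunk 1: at line 4 remove [avlw,imodp] add [rbfa] -> 7 lines: anv cete cdhb keo rbfa uqxlb jltta
Hunk 2: at line 2 remove [keo,rbfa] add [ffz,akmen] -> 7 lines: anv cete cdhb ffz akmen uqxlb jltta
Hunk 3: at line 1 remove [cdhb,ffz,akmen] add [kcqps,xzjbp] -> 6 lines: anv cete kcqps xzjbp uqxlb jltta
Hunk 4: at line 1 remove [kcqps,xzjbp] add [hmalo] -> 5 lines: anv cete hmalo uqxlb jltta
Final line count: 5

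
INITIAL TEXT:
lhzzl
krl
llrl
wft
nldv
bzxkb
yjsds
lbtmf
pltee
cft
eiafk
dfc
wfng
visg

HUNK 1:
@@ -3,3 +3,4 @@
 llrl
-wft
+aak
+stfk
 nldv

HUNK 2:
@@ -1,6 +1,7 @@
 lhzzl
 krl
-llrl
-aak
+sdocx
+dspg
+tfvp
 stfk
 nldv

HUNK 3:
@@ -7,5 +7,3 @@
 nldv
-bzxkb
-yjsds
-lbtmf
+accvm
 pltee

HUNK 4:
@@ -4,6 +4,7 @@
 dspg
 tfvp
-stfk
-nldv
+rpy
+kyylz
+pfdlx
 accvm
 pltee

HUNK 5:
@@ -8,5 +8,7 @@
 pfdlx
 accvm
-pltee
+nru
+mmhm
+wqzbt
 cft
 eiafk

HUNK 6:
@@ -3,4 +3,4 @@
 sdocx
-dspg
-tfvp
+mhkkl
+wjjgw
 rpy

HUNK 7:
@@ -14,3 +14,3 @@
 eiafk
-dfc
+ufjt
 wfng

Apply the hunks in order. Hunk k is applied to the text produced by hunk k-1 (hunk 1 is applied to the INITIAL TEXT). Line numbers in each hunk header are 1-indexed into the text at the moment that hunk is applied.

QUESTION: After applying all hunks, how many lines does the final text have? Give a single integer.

Hunk 1: at line 3 remove [wft] add [aak,stfk] -> 15 lines: lhzzl krl llrl aak stfk nldv bzxkb yjsds lbtmf pltee cft eiafk dfc wfng visg
Hunk 2: at line 1 remove [llrl,aak] add [sdocx,dspg,tfvp] -> 16 lines: lhzzl krl sdocx dspg tfvp stfk nldv bzxkb yjsds lbtmf pltee cft eiafk dfc wfng visg
Hunk 3: at line 7 remove [bzxkb,yjsds,lbtmf] add [accvm] -> 14 lines: lhzzl krl sdocx dspg tfvp stfk nldv accvm pltee cft eiafk dfc wfng visg
Hunk 4: at line 4 remove [stfk,nldv] add [rpy,kyylz,pfdlx] -> 15 lines: lhzzl krl sdocx dspg tfvp rpy kyylz pfdlx accvm pltee cft eiafk dfc wfng visg
Hunk 5: at line 8 remove [pltee] add [nru,mmhm,wqzbt] -> 17 lines: lhzzl krl sdocx dspg tfvp rpy kyylz pfdlx accvm nru mmhm wqzbt cft eiafk dfc wfng visg
Hunk 6: at line 3 remove [dspg,tfvp] add [mhkkl,wjjgw] -> 17 lines: lhzzl krl sdocx mhkkl wjjgw rpy kyylz pfdlx accvm nru mmhm wqzbt cft eiafk dfc wfng visg
Hunk 7: at line 14 remove [dfc] add [ufjt] -> 17 lines: lhzzl krl sdocx mhkkl wjjgw rpy kyylz pfdlx accvm nru mmhm wqzbt cft eiafk ufjt wfng visg
Final line count: 17

Answer: 17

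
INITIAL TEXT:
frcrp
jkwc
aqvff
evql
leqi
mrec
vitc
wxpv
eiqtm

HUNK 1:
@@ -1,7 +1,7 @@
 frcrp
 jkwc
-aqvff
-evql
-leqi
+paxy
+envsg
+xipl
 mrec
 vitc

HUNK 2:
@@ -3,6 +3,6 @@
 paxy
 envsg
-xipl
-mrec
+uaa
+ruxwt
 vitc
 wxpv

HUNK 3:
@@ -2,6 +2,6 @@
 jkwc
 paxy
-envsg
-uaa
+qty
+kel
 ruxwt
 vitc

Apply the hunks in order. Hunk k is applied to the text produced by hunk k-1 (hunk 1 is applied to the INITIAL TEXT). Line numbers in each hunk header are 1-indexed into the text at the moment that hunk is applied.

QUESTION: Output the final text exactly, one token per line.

Hunk 1: at line 1 remove [aqvff,evql,leqi] add [paxy,envsg,xipl] -> 9 lines: frcrp jkwc paxy envsg xipl mrec vitc wxpv eiqtm
Hunk 2: at line 3 remove [xipl,mrec] add [uaa,ruxwt] -> 9 lines: frcrp jkwc paxy envsg uaa ruxwt vitc wxpv eiqtm
Hunk 3: at line 2 remove [envsg,uaa] add [qty,kel] -> 9 lines: frcrp jkwc paxy qty kel ruxwt vitc wxpv eiqtm

Answer: frcrp
jkwc
paxy
qty
kel
ruxwt
vitc
wxpv
eiqtm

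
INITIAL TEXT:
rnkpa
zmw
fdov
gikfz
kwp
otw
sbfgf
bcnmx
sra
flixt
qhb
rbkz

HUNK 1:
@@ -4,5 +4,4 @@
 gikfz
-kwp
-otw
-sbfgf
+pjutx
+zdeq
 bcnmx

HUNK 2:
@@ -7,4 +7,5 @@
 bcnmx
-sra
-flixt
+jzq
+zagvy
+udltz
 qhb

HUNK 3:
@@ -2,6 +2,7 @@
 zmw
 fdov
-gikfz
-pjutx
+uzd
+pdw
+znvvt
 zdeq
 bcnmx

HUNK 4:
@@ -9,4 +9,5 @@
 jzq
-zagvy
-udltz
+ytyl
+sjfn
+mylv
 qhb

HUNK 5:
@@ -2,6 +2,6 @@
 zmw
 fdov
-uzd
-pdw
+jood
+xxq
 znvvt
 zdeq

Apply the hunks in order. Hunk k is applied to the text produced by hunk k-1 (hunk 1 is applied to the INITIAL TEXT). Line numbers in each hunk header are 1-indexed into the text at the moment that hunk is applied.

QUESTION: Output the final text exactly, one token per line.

Hunk 1: at line 4 remove [kwp,otw,sbfgf] add [pjutx,zdeq] -> 11 lines: rnkpa zmw fdov gikfz pjutx zdeq bcnmx sra flixt qhb rbkz
Hunk 2: at line 7 remove [sra,flixt] add [jzq,zagvy,udltz] -> 12 lines: rnkpa zmw fdov gikfz pjutx zdeq bcnmx jzq zagvy udltz qhb rbkz
Hunk 3: at line 2 remove [gikfz,pjutx] add [uzd,pdw,znvvt] -> 13 lines: rnkpa zmw fdov uzd pdw znvvt zdeq bcnmx jzq zagvy udltz qhb rbkz
Hunk 4: at line 9 remove [zagvy,udltz] add [ytyl,sjfn,mylv] -> 14 lines: rnkpa zmw fdov uzd pdw znvvt zdeq bcnmx jzq ytyl sjfn mylv qhb rbkz
Hunk 5: at line 2 remove [uzd,pdw] add [jood,xxq] -> 14 lines: rnkpa zmw fdov jood xxq znvvt zdeq bcnmx jzq ytyl sjfn mylv qhb rbkz

Answer: rnkpa
zmw
fdov
jood
xxq
znvvt
zdeq
bcnmx
jzq
ytyl
sjfn
mylv
qhb
rbkz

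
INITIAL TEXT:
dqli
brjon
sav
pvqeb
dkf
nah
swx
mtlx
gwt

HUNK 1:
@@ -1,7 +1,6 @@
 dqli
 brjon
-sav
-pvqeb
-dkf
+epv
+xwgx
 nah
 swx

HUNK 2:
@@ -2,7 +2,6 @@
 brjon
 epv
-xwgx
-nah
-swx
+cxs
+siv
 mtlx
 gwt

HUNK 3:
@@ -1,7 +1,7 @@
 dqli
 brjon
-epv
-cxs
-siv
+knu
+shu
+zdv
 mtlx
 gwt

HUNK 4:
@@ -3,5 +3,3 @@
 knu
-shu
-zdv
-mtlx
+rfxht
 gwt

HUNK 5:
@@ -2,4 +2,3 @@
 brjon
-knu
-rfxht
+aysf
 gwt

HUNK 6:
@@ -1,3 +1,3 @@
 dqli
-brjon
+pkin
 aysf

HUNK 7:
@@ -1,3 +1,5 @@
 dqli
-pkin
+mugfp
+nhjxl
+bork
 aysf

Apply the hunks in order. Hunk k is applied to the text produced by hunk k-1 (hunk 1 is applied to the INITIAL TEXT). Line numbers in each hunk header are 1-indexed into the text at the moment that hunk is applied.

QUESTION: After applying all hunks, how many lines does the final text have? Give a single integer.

Answer: 6

Derivation:
Hunk 1: at line 1 remove [sav,pvqeb,dkf] add [epv,xwgx] -> 8 lines: dqli brjon epv xwgx nah swx mtlx gwt
Hunk 2: at line 2 remove [xwgx,nah,swx] add [cxs,siv] -> 7 lines: dqli brjon epv cxs siv mtlx gwt
Hunk 3: at line 1 remove [epv,cxs,siv] add [knu,shu,zdv] -> 7 lines: dqli brjon knu shu zdv mtlx gwt
Hunk 4: at line 3 remove [shu,zdv,mtlx] add [rfxht] -> 5 lines: dqli brjon knu rfxht gwt
Hunk 5: at line 2 remove [knu,rfxht] add [aysf] -> 4 lines: dqli brjon aysf gwt
Hunk 6: at line 1 remove [brjon] add [pkin] -> 4 lines: dqli pkin aysf gwt
Hunk 7: at line 1 remove [pkin] add [mugfp,nhjxl,bork] -> 6 lines: dqli mugfp nhjxl bork aysf gwt
Final line count: 6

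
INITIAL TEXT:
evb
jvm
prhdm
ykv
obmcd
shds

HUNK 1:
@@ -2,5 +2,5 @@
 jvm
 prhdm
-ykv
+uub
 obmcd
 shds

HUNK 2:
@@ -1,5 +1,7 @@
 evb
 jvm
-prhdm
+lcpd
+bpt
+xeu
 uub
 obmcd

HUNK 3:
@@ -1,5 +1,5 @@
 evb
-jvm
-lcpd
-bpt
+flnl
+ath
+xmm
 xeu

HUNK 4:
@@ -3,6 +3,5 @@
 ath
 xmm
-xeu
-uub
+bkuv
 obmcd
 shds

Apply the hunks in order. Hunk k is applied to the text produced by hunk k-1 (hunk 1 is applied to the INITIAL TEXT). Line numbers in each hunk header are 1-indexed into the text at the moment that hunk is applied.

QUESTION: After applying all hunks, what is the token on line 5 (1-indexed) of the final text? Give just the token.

Hunk 1: at line 2 remove [ykv] add [uub] -> 6 lines: evb jvm prhdm uub obmcd shds
Hunk 2: at line 1 remove [prhdm] add [lcpd,bpt,xeu] -> 8 lines: evb jvm lcpd bpt xeu uub obmcd shds
Hunk 3: at line 1 remove [jvm,lcpd,bpt] add [flnl,ath,xmm] -> 8 lines: evb flnl ath xmm xeu uub obmcd shds
Hunk 4: at line 3 remove [xeu,uub] add [bkuv] -> 7 lines: evb flnl ath xmm bkuv obmcd shds
Final line 5: bkuv

Answer: bkuv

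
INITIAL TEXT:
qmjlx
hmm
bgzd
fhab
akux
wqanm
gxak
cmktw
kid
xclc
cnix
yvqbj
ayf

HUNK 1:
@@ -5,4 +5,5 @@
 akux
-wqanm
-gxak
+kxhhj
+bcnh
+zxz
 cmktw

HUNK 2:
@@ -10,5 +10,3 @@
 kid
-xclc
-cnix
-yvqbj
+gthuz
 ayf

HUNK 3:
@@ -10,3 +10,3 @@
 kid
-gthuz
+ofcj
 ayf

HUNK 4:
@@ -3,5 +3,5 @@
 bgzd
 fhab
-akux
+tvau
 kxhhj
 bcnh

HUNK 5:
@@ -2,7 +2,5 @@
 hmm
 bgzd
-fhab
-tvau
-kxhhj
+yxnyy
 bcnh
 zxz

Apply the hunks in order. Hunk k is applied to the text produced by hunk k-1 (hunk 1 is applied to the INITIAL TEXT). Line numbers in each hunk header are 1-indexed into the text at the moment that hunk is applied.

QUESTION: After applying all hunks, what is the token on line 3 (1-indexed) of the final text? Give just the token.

Hunk 1: at line 5 remove [wqanm,gxak] add [kxhhj,bcnh,zxz] -> 14 lines: qmjlx hmm bgzd fhab akux kxhhj bcnh zxz cmktw kid xclc cnix yvqbj ayf
Hunk 2: at line 10 remove [xclc,cnix,yvqbj] add [gthuz] -> 12 lines: qmjlx hmm bgzd fhab akux kxhhj bcnh zxz cmktw kid gthuz ayf
Hunk 3: at line 10 remove [gthuz] add [ofcj] -> 12 lines: qmjlx hmm bgzd fhab akux kxhhj bcnh zxz cmktw kid ofcj ayf
Hunk 4: at line 3 remove [akux] add [tvau] -> 12 lines: qmjlx hmm bgzd fhab tvau kxhhj bcnh zxz cmktw kid ofcj ayf
Hunk 5: at line 2 remove [fhab,tvau,kxhhj] add [yxnyy] -> 10 lines: qmjlx hmm bgzd yxnyy bcnh zxz cmktw kid ofcj ayf
Final line 3: bgzd

Answer: bgzd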